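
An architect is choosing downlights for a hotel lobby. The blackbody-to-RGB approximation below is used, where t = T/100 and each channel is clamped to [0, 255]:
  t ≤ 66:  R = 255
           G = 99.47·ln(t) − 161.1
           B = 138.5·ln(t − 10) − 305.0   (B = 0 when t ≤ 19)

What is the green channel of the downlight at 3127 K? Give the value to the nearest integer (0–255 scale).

181

t = 3127/100 = 31.27; the t ≤ 66 branch applies.
G = 99.47·ln 31.27 − 161.1 = 99.47·3.4427 − 161.1 = 181.341.
Rounded: 181.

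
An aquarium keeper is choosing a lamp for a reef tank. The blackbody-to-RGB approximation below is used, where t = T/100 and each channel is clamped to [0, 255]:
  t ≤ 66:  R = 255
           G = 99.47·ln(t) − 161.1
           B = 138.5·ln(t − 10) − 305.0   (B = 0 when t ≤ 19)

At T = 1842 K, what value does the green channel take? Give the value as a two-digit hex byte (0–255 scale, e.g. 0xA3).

t = 1842/100 = 18.42; the t ≤ 66 branch applies.
G = 99.47·ln 18.42 − 161.1 = 99.47·2.9134 − 161.1 = 128.700.
Rounded: 129; in hex, 0x81.

0x81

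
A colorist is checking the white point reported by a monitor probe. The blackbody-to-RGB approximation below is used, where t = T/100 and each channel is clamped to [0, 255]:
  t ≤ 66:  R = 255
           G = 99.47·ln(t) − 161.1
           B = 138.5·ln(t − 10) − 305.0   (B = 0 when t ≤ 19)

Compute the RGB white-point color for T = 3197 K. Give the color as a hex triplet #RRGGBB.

#FFB87B

t = 3197/100 = 31.97; the t ≤ 66 branch applies.
R = 255 by definition for t ≤ 66.
G = 99.47·ln 31.97 − 161.1 = 99.47·3.4648 − 161.1 = 183.543.
B = 138.5·ln(31.97 − 10) − 305.0 = 138.5·ln 21.97 − 305.0 = 138.5·3.0897 − 305.0 = 122.920.
Rounded: (255, 184, 123).
In hex: #FFB87B.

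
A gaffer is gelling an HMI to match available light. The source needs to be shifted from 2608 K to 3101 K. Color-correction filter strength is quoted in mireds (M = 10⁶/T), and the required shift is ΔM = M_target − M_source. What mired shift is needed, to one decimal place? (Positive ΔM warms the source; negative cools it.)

M_source = 10⁶/2608 = 383.436; M_target = 10⁶/3101 = 322.477.
ΔM = 322.477 − 383.436 = -60.959 → -61.0 mireds, a cooling shift.

-61.0 mireds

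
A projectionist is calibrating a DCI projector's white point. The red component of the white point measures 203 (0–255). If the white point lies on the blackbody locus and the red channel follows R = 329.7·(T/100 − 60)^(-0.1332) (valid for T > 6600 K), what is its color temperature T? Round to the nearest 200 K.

(t − 60)^(-0.1332) = 203/329.7 = 0.61571.
t − 60 = 0.61571^(1/-0.1332) = 0.61571^(-7.508) = 38.129, so t = 98.129.
T = 100·t = 9813 K → 9800 K to the nearest 200 K.

9800 K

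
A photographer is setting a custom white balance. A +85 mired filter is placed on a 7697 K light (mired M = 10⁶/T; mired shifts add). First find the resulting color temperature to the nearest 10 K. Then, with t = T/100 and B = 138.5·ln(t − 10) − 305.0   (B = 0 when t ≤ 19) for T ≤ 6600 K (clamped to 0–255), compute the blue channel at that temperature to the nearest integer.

M_in = 10⁶/7697 = 129.92; M_out = 129.92 + (+85) = 214.92.
T_out = 10⁶/214.92 = 4652.9 K → 4650 K; t = 46.5.
B = 138.5·ln(46.5 − 10) − 305.0 = 138.5·ln 36.5 − 305.0 = 138.5·3.5973 − 305.0 = 193.228.
Rounded: 193.

193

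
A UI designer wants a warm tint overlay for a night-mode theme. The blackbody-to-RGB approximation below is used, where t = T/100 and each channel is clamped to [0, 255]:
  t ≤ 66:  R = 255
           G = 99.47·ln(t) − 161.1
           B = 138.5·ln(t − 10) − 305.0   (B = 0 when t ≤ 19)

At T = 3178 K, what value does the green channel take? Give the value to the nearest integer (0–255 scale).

t = 3178/100 = 31.78; the t ≤ 66 branch applies.
G = 99.47·ln 31.78 − 161.1 = 99.47·3.4588 − 161.1 = 182.951.
Rounded: 183.

183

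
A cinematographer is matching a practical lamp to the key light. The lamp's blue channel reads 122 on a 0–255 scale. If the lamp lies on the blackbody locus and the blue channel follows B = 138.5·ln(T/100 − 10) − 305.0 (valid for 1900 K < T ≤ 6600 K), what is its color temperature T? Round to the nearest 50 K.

ln(t − 10) = (122 + 305.0) / 138.5 = 3.0830.
t − 10 = e^3.0830 = 21.824, so t = 31.824.
T = 100·t = 3182 K → 3200 K to the nearest 50 K.

3200 K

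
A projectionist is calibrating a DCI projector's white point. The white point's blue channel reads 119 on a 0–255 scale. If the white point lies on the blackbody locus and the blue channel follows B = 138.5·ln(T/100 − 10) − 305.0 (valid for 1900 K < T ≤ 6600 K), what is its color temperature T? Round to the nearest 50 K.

ln(t − 10) = (119 + 305.0) / 138.5 = 3.0614.
t − 10 = e^3.0614 = 21.357, so t = 31.357.
T = 100·t = 3136 K → 3150 K to the nearest 50 K.

3150 K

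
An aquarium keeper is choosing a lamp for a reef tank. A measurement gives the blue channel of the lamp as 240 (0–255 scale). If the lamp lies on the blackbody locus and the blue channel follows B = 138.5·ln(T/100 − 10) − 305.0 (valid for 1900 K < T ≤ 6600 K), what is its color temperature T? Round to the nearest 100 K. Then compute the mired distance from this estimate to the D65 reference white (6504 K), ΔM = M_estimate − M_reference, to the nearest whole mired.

+10 mireds

ln(t − 10) = (240 + 305.0) / 138.5 = 3.9350.
t − 10 = e^3.9350 = 51.163, so t = 61.163.
T = 100·t = 6116 K → 6100 K to the nearest 100 K.
M_estimate = 10⁶/6100 = 163.93; M_reference = 10⁶/6504 = 153.75.
ΔM = 163.93 − 153.75 = 10.18 → +10 mireds.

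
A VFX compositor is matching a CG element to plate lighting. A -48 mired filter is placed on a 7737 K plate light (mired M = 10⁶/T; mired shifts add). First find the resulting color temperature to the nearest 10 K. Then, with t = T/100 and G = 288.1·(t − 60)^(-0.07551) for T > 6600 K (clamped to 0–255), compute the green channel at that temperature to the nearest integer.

211

M_in = 10⁶/7737 = 129.25; M_out = 129.25 + (-48) = 81.25.
T_out = 10⁶/81.25 = 12307.8 K → 12310 K; t = 123.1.
G = 288.1·(123.1 − 60)^(-0.07551) = 288.1·63.1^(-0.07551) = 288.1·0.73127 = 210.680.
Rounded: 211.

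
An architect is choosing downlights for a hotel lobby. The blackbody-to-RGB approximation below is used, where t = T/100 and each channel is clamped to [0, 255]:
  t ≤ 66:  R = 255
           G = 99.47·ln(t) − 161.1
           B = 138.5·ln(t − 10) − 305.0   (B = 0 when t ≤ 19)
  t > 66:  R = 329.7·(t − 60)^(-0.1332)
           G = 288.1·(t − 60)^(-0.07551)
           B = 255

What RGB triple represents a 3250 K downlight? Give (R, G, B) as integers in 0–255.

(255, 185, 126)

t = 3250/100 = 32.5; the t ≤ 66 branch applies.
R = 255 by definition for t ≤ 66.
G = 99.47·ln 32.5 − 161.1 = 99.47·3.4812 − 161.1 = 185.179.
B = 138.5·ln(32.5 − 10) − 305.0 = 138.5·ln 22.5 − 305.0 = 138.5·3.1135 − 305.0 = 126.222.
Rounded: (255, 185, 126).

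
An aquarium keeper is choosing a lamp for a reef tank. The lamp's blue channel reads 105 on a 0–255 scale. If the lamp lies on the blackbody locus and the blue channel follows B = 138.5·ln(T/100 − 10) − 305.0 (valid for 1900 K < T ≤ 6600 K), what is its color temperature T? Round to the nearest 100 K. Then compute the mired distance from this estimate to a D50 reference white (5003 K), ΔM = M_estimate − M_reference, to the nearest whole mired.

+145 mireds

ln(t − 10) = (105 + 305.0) / 138.5 = 2.9603.
t − 10 = e^2.9603 = 19.304, so t = 29.304.
T = 100·t = 2930 K → 2900 K to the nearest 100 K.
M_estimate = 10⁶/2900 = 344.83; M_reference = 10⁶/5003 = 199.88.
ΔM = 344.83 − 199.88 = 144.95 → +145 mireds.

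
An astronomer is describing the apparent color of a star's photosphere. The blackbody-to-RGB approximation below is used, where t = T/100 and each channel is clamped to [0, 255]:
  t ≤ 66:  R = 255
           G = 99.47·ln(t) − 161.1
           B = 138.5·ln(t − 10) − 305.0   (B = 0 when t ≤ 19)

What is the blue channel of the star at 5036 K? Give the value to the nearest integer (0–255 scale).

t = 5036/100 = 50.36; the t ≤ 66 branch applies.
B = 138.5·ln(50.36 − 10) − 305.0 = 138.5·ln 40.36 − 305.0 = 138.5·3.6978 − 305.0 = 207.151.
Rounded: 207.

207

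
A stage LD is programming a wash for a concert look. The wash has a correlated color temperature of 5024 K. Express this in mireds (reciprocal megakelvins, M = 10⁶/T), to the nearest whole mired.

M = 10⁶ / 5024 = 199.045 → 199 mireds.

199 mireds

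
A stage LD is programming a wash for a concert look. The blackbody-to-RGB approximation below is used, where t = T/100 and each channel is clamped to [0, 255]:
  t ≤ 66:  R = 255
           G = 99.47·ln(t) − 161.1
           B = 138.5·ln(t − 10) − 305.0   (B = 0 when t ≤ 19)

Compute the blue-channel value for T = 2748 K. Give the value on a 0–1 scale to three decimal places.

t = 2748/100 = 27.48; the t ≤ 66 branch applies.
B = 138.5·ln(27.48 − 10) − 305.0 = 138.5·ln 17.48 − 305.0 = 138.5·2.8611 − 305.0 = 91.256.
On a 0–1 scale: 91.256/255 = 0.3579 → 0.358.

0.358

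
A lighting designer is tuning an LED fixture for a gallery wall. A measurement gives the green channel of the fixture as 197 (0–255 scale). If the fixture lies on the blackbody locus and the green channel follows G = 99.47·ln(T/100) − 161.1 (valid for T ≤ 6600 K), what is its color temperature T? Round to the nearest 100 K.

ln t = (197 + 161.1) / 99.47 = 3.6001.
t = e^3.6001 = 36.601.
T = 100·t = 3660 K → 3700 K to the nearest 100 K.

3700 K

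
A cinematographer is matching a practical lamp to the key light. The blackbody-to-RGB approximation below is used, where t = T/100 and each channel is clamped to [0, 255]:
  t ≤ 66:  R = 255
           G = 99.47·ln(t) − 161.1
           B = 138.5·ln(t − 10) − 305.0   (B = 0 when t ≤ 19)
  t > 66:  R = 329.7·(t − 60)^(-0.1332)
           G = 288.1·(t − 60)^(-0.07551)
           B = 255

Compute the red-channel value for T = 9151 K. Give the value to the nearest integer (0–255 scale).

t = 9151/100 = 91.51; the t > 66 branch applies.
R = 329.7·(91.51 − 60)^(-0.1332) = 329.7·31.51^(-0.1332) = 329.7·0.63155 = 208.222.
Rounded: 208.

208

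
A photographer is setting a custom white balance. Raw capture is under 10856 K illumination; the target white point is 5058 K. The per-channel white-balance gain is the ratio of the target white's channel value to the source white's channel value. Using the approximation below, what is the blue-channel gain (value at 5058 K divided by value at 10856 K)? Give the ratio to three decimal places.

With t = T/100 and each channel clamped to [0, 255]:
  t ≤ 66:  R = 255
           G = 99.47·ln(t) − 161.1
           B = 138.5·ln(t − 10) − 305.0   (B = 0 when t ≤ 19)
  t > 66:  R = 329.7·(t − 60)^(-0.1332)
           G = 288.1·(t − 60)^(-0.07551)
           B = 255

At 10856 K (t = 108.56):
  B = 255 by definition for t > 66.
At 5058 K (t = 50.58):
  B = 138.5·ln(50.58 − 10) − 305.0 = 138.5·ln 40.58 − 305.0 = 138.5·3.7033 − 305.0 = 207.904.
Gain = 207.904 / 255.000 = 0.8153 → 0.815.

0.815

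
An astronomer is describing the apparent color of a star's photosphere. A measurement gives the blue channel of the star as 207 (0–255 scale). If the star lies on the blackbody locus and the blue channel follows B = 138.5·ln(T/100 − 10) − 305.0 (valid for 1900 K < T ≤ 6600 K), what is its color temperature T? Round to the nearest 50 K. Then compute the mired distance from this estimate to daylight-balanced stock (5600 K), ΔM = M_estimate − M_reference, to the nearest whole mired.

+19 mireds

ln(t − 10) = (207 + 305.0) / 138.5 = 3.6968.
t − 10 = e^3.6968 = 40.316, so t = 50.316.
T = 100·t = 5032 K → 5050 K to the nearest 50 K.
M_estimate = 10⁶/5050 = 198.02; M_reference = 10⁶/5600 = 178.57.
ΔM = 198.02 − 178.57 = 19.45 → +19 mireds.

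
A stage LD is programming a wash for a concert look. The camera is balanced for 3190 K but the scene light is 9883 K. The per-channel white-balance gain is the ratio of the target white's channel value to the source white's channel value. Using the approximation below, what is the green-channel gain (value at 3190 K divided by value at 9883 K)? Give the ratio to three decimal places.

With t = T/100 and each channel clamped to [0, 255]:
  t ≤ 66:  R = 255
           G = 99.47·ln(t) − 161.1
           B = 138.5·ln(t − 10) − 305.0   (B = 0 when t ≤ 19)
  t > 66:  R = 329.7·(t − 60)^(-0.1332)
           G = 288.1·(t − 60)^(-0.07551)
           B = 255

At 9883 K (t = 98.83):
  G = 288.1·(98.83 − 60)^(-0.07551) = 288.1·38.83^(-0.07551) = 288.1·0.75858 = 218.547.
At 3190 K (t = 31.9):
  G = 99.47·ln 31.9 − 161.1 = 99.47·3.4626 − 161.1 = 183.325.
Gain = 183.325 / 218.547 = 0.8388 → 0.839.

0.839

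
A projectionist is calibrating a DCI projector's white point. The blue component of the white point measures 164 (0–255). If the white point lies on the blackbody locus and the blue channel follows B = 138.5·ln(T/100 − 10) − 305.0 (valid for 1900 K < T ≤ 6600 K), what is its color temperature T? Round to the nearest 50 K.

3950 K

ln(t − 10) = (164 + 305.0) / 138.5 = 3.3863.
t − 10 = e^3.3863 = 29.556, so t = 39.556.
T = 100·t = 3956 K → 3950 K to the nearest 50 K.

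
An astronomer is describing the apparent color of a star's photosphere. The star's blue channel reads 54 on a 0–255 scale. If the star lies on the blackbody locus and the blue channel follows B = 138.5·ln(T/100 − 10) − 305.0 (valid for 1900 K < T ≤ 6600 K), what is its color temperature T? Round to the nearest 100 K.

ln(t − 10) = (54 + 305.0) / 138.5 = 2.5921.
t − 10 = e^2.5921 = 13.357, so t = 23.357.
T = 100·t = 2336 K → 2300 K to the nearest 100 K.

2300 K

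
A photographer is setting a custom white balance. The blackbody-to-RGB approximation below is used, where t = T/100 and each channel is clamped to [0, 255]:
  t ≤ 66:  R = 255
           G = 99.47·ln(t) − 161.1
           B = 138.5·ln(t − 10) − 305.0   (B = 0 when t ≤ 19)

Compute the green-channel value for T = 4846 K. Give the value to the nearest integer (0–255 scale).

t = 4846/100 = 48.46; the t ≤ 66 branch applies.
G = 99.47·ln 48.46 − 161.1 = 99.47·3.8807 − 161.1 = 224.917.
Rounded: 225.

225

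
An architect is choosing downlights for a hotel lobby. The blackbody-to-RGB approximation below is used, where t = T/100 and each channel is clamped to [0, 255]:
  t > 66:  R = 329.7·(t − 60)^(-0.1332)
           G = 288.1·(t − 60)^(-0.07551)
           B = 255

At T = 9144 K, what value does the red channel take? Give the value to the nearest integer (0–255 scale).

t = 9144/100 = 91.44; the t > 66 branch applies.
R = 329.7·(91.44 − 60)^(-0.1332) = 329.7·31.44^(-0.1332) = 329.7·0.63174 = 208.283.
Rounded: 208.

208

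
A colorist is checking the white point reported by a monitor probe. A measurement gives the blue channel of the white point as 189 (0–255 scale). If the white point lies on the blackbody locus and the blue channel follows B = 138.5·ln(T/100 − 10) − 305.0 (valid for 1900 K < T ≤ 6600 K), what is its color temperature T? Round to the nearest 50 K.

ln(t − 10) = (189 + 305.0) / 138.5 = 3.5668.
t − 10 = e^3.5668 = 35.403, so t = 45.403.
T = 100·t = 4540 K → 4550 K to the nearest 50 K.

4550 K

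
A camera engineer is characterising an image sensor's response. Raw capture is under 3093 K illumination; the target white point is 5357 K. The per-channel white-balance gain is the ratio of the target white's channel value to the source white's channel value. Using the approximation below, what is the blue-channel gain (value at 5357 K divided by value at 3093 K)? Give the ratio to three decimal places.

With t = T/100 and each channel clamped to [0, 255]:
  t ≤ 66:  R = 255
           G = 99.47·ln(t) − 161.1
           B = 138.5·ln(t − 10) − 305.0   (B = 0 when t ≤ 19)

1.874

At 3093 K (t = 30.93):
  B = 138.5·ln(30.93 − 10) − 305.0 = 138.5·ln 20.93 − 305.0 = 138.5·3.0412 − 305.0 = 116.204.
At 5357 K (t = 53.57):
  B = 138.5·ln(53.57 − 10) − 305.0 = 138.5·ln 43.57 − 305.0 = 138.5·3.7744 − 305.0 = 217.750.
Gain = 217.750 / 116.204 = 1.8739 → 1.874.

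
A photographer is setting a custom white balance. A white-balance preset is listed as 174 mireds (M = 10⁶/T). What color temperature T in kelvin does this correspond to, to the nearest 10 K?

T = 10⁶ / 174 = 5747.13 K → 5750 K.

5750 K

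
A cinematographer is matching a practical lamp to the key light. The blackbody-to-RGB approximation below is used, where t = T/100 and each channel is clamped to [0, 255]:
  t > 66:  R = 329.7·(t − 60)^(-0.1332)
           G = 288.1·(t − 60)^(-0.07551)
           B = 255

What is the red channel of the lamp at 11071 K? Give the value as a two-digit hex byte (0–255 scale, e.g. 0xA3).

0xC3

t = 11071/100 = 110.71; the t > 66 branch applies.
R = 329.7·(110.71 − 60)^(-0.1332) = 329.7·50.71^(-0.1332) = 329.7·0.59276 = 195.434.
Rounded: 195; in hex, 0xC3.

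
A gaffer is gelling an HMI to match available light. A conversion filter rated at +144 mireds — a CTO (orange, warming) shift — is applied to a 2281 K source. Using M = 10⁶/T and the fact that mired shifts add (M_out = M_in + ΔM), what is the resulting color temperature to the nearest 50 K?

1700 K

M_in = 10⁶/2281 = 438.40 mireds.
M_out = 438.40 + (+144) = 582.40 mireds.
T_out = 10⁶/582.40 = 1717.0 K → 1700 K.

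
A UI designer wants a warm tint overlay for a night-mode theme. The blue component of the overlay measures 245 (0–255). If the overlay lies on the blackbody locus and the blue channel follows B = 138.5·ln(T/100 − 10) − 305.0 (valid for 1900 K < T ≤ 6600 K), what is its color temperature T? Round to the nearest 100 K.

6300 K

ln(t − 10) = (245 + 305.0) / 138.5 = 3.9711.
t − 10 = e^3.9711 = 53.044, so t = 63.044.
T = 100·t = 6304 K → 6300 K to the nearest 100 K.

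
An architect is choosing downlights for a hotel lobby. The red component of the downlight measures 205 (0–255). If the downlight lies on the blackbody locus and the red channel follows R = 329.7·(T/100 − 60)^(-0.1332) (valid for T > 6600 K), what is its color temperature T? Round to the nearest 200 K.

(t − 60)^(-0.1332) = 205/329.7 = 0.62178.
t − 60 = 0.62178^(1/-0.1332) = 0.62178^(-7.508) = 35.423, so t = 95.423.
T = 100·t = 9542 K → 9600 K to the nearest 200 K.

9600 K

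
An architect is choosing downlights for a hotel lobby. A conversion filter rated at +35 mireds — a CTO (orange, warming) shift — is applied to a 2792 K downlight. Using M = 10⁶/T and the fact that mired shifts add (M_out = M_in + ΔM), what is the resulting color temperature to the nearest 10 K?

2540 K

M_in = 10⁶/2792 = 358.17 mireds.
M_out = 358.17 + (+35) = 393.17 mireds.
T_out = 10⁶/393.17 = 2543.5 K → 2540 K.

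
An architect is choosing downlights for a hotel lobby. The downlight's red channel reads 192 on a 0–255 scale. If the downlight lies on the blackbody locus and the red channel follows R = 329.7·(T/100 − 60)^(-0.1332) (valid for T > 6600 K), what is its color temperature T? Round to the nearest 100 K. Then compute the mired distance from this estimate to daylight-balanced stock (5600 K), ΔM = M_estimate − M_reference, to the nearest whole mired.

-94 mireds

(t − 60)^(-0.1332) = 192/329.7 = 0.58235.
t − 60 = 0.58235^(1/-0.1332) = 0.58235^(-7.508) = 57.929, so t = 117.929.
T = 100·t = 11793 K → 11800 K to the nearest 100 K.
M_estimate = 10⁶/11800 = 84.75; M_reference = 10⁶/5600 = 178.57.
ΔM = 84.75 − 178.57 = -93.83 → -94 mireds.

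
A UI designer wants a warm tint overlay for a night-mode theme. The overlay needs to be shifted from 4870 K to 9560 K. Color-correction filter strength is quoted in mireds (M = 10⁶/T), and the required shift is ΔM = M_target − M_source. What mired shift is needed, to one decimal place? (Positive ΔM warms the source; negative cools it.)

-100.7 mireds

M_source = 10⁶/4870 = 205.339; M_target = 10⁶/9560 = 104.603.
ΔM = 104.603 − 205.339 = -100.736 → -100.7 mireds, a cooling shift.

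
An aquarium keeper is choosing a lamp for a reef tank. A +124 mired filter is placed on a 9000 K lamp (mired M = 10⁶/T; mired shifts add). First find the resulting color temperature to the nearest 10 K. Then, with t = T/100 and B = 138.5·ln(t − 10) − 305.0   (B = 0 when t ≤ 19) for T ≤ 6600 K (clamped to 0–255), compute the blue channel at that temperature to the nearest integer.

M_in = 10⁶/9000 = 111.11; M_out = 111.11 + (+124) = 235.11.
T_out = 10⁶/235.11 = 4253.3 K → 4250 K; t = 42.5.
B = 138.5·ln(42.5 − 10) − 305.0 = 138.5·ln 32.5 − 305.0 = 138.5·3.4812 − 305.0 = 177.152.
Rounded: 177.

177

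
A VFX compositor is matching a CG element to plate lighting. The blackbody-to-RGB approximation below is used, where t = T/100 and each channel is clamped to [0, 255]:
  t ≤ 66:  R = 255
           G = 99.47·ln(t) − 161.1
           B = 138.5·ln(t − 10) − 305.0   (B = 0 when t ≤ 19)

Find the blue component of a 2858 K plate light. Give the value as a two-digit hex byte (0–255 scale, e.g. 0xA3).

t = 2858/100 = 28.58; the t ≤ 66 branch applies.
B = 138.5·ln(28.58 − 10) − 305.0 = 138.5·ln 18.58 − 305.0 = 138.5·2.9221 − 305.0 = 99.709.
Rounded: 100; in hex, 0x64.

0x64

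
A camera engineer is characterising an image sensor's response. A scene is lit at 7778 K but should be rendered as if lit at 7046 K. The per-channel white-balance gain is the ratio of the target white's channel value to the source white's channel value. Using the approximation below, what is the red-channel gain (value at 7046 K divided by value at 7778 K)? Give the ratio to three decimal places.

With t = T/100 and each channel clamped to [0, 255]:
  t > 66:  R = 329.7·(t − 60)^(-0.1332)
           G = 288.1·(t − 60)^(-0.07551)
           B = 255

At 7778 K (t = 77.78):
  R = 329.7·(77.78 − 60)^(-0.1332) = 329.7·17.78^(-0.1332) = 329.7·0.68157 = 224.713.
At 7046 K (t = 70.46):
  R = 329.7·(70.46 − 60)^(-0.1332) = 329.7·10.46^(-0.1332) = 329.7·0.73147 = 241.167.
Gain = 241.167 / 224.713 = 1.0732 → 1.073.

1.073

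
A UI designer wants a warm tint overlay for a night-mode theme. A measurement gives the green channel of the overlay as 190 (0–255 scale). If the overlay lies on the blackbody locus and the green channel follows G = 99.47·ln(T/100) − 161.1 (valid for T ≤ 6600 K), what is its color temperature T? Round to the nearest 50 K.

3400 K

ln t = (190 + 161.1) / 99.47 = 3.5297.
t = e^3.5297 = 34.114.
T = 100·t = 3411 K → 3400 K to the nearest 50 K.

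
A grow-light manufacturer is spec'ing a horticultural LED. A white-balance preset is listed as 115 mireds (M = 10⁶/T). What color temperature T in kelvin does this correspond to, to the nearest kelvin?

8696 K

T = 10⁶ / 115 = 8695.65 K → 8696 K.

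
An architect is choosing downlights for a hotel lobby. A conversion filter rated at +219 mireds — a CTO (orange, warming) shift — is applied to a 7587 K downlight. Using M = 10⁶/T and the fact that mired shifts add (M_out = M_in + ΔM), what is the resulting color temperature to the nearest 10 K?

2850 K

M_in = 10⁶/7587 = 131.80 mireds.
M_out = 131.80 + (+219) = 350.80 mireds.
T_out = 10⁶/350.80 = 2850.6 K → 2850 K.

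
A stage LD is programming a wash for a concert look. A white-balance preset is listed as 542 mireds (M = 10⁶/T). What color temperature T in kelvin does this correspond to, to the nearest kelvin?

T = 10⁶ / 542 = 1845.02 K → 1845 K.

1845 K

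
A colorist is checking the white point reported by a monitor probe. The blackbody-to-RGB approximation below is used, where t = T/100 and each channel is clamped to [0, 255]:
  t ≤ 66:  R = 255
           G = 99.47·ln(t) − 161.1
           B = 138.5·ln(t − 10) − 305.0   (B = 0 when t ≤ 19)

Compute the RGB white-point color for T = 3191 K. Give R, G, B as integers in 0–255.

t = 3191/100 = 31.91; the t ≤ 66 branch applies.
R = 255 by definition for t ≤ 66.
G = 99.47·ln 31.91 − 161.1 = 99.47·3.4629 − 161.1 = 183.357.
B = 138.5·ln(31.91 − 10) − 305.0 = 138.5·ln 21.91 − 305.0 = 138.5·3.0869 − 305.0 = 122.542.
Rounded: (255, 183, 123).

R=255, G=183, B=123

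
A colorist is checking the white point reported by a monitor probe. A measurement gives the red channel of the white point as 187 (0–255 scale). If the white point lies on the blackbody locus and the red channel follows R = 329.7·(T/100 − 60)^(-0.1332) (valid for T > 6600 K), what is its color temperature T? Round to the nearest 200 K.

13000 K

(t − 60)^(-0.1332) = 187/329.7 = 0.56718.
t − 60 = 0.56718^(1/-0.1332) = 0.56718^(-7.508) = 70.620, so t = 130.620.
T = 100·t = 13062 K → 13000 K to the nearest 200 K.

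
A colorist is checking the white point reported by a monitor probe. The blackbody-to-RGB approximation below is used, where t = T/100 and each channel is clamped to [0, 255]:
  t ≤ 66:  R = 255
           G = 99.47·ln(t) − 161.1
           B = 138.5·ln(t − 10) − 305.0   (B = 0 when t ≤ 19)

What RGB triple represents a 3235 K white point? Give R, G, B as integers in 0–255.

t = 3235/100 = 32.35; the t ≤ 66 branch applies.
R = 255 by definition for t ≤ 66.
G = 99.47·ln 32.35 − 161.1 = 99.47·3.4766 − 161.1 = 184.719.
B = 138.5·ln(32.35 − 10) − 305.0 = 138.5·ln 22.35 − 305.0 = 138.5·3.1068 − 305.0 = 125.295.
Rounded: (255, 185, 125).

R=255, G=185, B=125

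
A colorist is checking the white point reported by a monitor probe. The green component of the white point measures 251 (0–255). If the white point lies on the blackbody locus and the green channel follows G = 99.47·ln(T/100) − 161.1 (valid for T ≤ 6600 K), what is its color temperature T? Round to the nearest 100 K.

6300 K

ln t = (251 + 161.1) / 99.47 = 4.1430.
t = e^4.1430 = 62.989.
T = 100·t = 6299 K → 6300 K to the nearest 100 K.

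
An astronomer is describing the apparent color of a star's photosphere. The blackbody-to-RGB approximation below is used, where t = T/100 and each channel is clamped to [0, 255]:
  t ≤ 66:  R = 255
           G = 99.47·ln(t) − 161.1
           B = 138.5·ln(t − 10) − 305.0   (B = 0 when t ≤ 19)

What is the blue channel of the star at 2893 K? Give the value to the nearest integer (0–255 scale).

102

t = 2893/100 = 28.93; the t ≤ 66 branch applies.
B = 138.5·ln(28.93 − 10) − 305.0 = 138.5·ln 18.93 − 305.0 = 138.5·2.9407 − 305.0 = 102.294.
Rounded: 102.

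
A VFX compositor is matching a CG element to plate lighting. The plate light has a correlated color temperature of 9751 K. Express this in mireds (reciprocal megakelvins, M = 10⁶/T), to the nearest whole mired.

M = 10⁶ / 9751 = 102.554 → 103 mireds.

103 mireds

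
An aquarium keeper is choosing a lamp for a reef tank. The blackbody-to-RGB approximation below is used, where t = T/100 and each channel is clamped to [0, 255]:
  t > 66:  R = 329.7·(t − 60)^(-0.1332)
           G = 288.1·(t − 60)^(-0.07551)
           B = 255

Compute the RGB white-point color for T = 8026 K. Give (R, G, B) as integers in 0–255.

(221, 230, 255)

t = 8026/100 = 80.26; the t > 66 branch applies.
R = 329.7·(80.26 − 60)^(-0.1332) = 329.7·20.26^(-0.1332) = 329.7·0.66982 = 220.838.
G = 288.1·(80.26 − 60)^(-0.07551) = 288.1·20.26^(-0.07551) = 288.1·0.79677 = 229.551.
B = 255 by definition for t > 66.
Rounded: (221, 230, 255).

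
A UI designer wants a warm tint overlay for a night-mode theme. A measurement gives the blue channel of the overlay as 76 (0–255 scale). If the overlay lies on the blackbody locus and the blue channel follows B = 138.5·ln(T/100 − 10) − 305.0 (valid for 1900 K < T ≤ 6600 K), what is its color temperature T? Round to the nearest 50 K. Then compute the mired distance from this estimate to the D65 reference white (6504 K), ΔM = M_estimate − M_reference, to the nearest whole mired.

ln(t − 10) = (76 + 305.0) / 138.5 = 2.7509.
t − 10 = e^2.7509 = 15.657, so t = 25.657.
T = 100·t = 2566 K → 2550 K to the nearest 50 K.
M_estimate = 10⁶/2550 = 392.16; M_reference = 10⁶/6504 = 153.75.
ΔM = 392.16 − 153.75 = 238.41 → +238 mireds.

+238 mireds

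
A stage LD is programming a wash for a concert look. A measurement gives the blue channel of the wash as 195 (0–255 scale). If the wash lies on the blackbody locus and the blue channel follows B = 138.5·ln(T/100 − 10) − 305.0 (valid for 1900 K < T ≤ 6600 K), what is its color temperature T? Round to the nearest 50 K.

ln(t − 10) = (195 + 305.0) / 138.5 = 3.6101.
t − 10 = e^3.6101 = 36.970, so t = 46.970.
T = 100·t = 4697 K → 4700 K to the nearest 50 K.

4700 K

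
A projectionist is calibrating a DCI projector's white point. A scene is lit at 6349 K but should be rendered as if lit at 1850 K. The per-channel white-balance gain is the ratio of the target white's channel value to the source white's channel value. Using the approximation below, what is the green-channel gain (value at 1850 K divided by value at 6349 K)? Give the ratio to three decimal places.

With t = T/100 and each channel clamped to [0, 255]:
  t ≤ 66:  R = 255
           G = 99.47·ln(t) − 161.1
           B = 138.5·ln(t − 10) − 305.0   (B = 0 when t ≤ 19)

At 6349 K (t = 63.49):
  G = 99.47·ln 63.49 − 161.1 = 99.47·4.1509 − 161.1 = 251.788.
At 1850 K (t = 18.5):
  G = 99.47·ln 18.5 − 161.1 = 99.47·2.9178 − 161.1 = 129.131.
Gain = 129.131 / 251.788 = 0.5129 → 0.513.

0.513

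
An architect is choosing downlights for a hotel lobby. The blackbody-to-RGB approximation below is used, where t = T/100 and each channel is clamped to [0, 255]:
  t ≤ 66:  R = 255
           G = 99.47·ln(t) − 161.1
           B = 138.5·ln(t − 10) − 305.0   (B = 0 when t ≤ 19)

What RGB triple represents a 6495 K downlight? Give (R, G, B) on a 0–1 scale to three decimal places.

t = 6495/100 = 64.95; the t ≤ 66 branch applies.
R = 255 by definition for t ≤ 66.
G = 99.47·ln 64.95 − 161.1 = 99.47·4.1736 − 161.1 = 254.050.
B = 138.5·ln(64.95 − 10) − 305.0 = 138.5·ln 54.95 − 305.0 = 138.5·4.0064 − 305.0 = 249.890.
Dividing each by 255: (1.0000, 0.9963, 0.9800) → (1.000, 0.996, 0.980).

(1.000, 0.996, 0.980)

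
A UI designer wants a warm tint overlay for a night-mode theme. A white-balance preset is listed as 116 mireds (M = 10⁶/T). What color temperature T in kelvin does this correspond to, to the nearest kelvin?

T = 10⁶ / 116 = 8620.69 K → 8621 K.

8621 K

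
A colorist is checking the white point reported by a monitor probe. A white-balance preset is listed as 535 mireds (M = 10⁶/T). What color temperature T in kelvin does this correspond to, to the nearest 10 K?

T = 10⁶ / 535 = 1869.16 K → 1870 K.

1870 K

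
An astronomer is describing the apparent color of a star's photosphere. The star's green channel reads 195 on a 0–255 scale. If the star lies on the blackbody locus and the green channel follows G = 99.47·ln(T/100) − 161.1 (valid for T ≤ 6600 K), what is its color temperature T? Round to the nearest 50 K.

ln t = (195 + 161.1) / 99.47 = 3.5800.
t = e^3.5800 = 35.873.
T = 100·t = 3587 K → 3600 K to the nearest 50 K.

3600 K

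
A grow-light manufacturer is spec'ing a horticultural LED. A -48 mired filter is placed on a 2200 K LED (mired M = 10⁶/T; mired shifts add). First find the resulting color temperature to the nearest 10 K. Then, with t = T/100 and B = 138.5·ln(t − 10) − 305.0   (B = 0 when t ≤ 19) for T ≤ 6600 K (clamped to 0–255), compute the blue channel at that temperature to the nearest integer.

M_in = 10⁶/2200 = 454.55; M_out = 454.55 + (-48) = 406.55.
T_out = 10⁶/406.55 = 2459.7 K → 2460 K; t = 24.6.
B = 138.5·ln(24.6 − 10) − 305.0 = 138.5·ln 14.6 − 305.0 = 138.5·2.6810 − 305.0 = 66.321.
Rounded: 66.

66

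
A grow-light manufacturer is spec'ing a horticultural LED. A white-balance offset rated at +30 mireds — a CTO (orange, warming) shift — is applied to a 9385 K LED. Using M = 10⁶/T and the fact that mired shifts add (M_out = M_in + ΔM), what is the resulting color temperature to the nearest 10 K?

7320 K

M_in = 10⁶/9385 = 106.55 mireds.
M_out = 106.55 + (+30) = 136.55 mireds.
T_out = 10⁶/136.55 = 7323.2 K → 7320 K.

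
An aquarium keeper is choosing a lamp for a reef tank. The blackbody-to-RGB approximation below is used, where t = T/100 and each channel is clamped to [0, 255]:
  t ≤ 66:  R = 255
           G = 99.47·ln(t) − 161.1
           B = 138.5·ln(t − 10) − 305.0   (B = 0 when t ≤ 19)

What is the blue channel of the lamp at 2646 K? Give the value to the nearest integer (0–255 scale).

t = 2646/100 = 26.46; the t ≤ 66 branch applies.
B = 138.5·ln(26.46 − 10) − 305.0 = 138.5·ln 16.46 − 305.0 = 138.5·2.8009 − 305.0 = 82.929.
Rounded: 83.

83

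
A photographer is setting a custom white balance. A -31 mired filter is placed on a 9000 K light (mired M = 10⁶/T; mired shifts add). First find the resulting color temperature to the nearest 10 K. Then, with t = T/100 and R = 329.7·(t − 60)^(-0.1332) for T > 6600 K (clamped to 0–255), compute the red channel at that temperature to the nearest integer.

M_in = 10⁶/9000 = 111.11; M_out = 111.11 + (-31) = 80.11.
T_out = 10⁶/80.11 = 12482.7 K → 12480 K; t = 124.8.
R = 329.7·(124.8 − 60)^(-0.1332) = 329.7·64.8^(-0.1332) = 329.7·0.57372 = 189.155.
Rounded: 189.

189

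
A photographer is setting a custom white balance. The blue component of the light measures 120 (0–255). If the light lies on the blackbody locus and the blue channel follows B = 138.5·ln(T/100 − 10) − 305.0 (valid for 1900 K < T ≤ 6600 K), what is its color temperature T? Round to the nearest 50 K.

ln(t − 10) = (120 + 305.0) / 138.5 = 3.0686.
t − 10 = e^3.0686 = 21.512, so t = 31.512.
T = 100·t = 3151 K → 3150 K to the nearest 50 K.

3150 K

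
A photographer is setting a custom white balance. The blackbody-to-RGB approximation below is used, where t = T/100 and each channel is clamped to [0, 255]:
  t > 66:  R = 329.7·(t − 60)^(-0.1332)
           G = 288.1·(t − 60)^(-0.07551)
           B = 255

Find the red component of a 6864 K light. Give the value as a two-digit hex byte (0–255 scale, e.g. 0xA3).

t = 6864/100 = 68.64; the t > 66 branch applies.
R = 329.7·(68.64 − 60)^(-0.1332) = 329.7·8.64^(-0.1332) = 329.7·0.75034 = 247.386.
Rounded: 247; in hex, 0xF7.

0xF7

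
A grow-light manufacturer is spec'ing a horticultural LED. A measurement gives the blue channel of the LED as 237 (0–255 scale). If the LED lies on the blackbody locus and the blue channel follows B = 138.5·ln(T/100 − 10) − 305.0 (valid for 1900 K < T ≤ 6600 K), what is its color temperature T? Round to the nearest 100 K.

ln(t − 10) = (237 + 305.0) / 138.5 = 3.9134.
t − 10 = e^3.9134 = 50.067, so t = 60.067.
T = 100·t = 6007 K → 6000 K to the nearest 100 K.

6000 K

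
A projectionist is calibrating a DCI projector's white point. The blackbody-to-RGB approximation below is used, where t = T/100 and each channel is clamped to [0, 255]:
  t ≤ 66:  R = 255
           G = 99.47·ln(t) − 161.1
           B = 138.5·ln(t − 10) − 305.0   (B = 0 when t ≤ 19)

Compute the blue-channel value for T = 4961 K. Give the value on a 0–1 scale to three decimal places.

t = 4961/100 = 49.61; the t ≤ 66 branch applies.
B = 138.5·ln(49.61 − 10) − 305.0 = 138.5·ln 39.61 − 305.0 = 138.5·3.6791 − 305.0 = 204.553.
On a 0–1 scale: 204.553/255 = 0.8022 → 0.802.

0.802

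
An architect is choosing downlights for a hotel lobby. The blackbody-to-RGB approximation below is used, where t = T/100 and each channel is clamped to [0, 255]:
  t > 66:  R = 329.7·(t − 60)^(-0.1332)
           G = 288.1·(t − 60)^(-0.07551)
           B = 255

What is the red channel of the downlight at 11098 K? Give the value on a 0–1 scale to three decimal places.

0.766

t = 11098/100 = 110.98; the t > 66 branch applies.
R = 329.7·(110.98 − 60)^(-0.1332) = 329.7·50.98^(-0.1332) = 329.7·0.59234 = 195.296.
On a 0–1 scale: 195.296/255 = 0.7659 → 0.766.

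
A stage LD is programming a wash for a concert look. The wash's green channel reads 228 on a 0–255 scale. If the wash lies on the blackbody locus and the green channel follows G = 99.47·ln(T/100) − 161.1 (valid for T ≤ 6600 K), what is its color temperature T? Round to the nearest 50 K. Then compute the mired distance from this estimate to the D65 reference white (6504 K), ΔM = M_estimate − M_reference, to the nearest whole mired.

ln t = (228 + 161.1) / 99.47 = 3.9117.
t = e^3.9117 = 49.985.
T = 100·t = 4999 K → 5000 K to the nearest 50 K.
M_estimate = 10⁶/5000 = 200.00; M_reference = 10⁶/6504 = 153.75.
ΔM = 200.00 − 153.75 = 46.25 → +46 mireds.

+46 mireds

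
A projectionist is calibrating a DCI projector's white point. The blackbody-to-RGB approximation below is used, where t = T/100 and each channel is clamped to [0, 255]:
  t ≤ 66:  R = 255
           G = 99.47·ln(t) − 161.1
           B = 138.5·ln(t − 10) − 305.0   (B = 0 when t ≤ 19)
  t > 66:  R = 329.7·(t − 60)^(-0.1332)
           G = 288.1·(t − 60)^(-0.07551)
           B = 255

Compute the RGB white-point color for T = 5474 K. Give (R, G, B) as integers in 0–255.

t = 5474/100 = 54.74; the t ≤ 66 branch applies.
R = 255 by definition for t ≤ 66.
G = 99.47·ln 54.74 − 161.1 = 99.47·4.0026 − 161.1 = 237.038.
B = 138.5·ln(54.74 − 10) − 305.0 = 138.5·ln 44.74 − 305.0 = 138.5·3.8009 − 305.0 = 221.420.
Rounded: (255, 237, 221).

(255, 237, 221)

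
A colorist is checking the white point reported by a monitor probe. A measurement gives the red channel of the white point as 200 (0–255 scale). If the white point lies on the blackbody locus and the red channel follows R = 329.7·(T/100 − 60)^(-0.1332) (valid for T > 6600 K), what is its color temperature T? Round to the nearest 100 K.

(t − 60)^(-0.1332) = 200/329.7 = 0.60661.
t − 60 = 0.60661^(1/-0.1332) = 0.60661^(-7.508) = 42.638, so t = 102.638.
T = 100·t = 10264 K → 10300 K to the nearest 100 K.

10300 K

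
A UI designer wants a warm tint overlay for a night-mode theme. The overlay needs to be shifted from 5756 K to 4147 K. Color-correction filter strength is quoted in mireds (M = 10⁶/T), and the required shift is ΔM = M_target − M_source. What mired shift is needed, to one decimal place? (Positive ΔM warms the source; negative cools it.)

+67.4 mireds

M_source = 10⁶/5756 = 173.732; M_target = 10⁶/4147 = 241.138.
ΔM = 241.138 − 173.732 = 67.406 → +67.4 mireds, a warming shift.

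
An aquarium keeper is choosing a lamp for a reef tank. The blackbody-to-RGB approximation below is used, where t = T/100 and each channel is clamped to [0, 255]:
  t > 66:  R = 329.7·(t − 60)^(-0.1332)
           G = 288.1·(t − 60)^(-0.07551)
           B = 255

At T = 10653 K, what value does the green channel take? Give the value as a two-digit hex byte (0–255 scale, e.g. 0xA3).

t = 10653/100 = 106.53; the t > 66 branch applies.
G = 288.1·(106.53 − 60)^(-0.07551) = 288.1·46.53^(-0.07551) = 288.1·0.74829 = 215.582.
Rounded: 216; in hex, 0xD8.

0xD8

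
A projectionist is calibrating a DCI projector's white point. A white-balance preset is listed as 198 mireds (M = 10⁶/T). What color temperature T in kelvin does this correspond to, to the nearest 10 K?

5050 K

T = 10⁶ / 198 = 5050.51 K → 5050 K.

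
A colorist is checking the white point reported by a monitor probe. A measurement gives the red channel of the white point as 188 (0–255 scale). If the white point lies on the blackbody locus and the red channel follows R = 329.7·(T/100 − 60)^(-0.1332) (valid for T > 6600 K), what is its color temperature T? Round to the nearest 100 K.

12800 K

(t − 60)^(-0.1332) = 188/329.7 = 0.57022.
t − 60 = 0.57022^(1/-0.1332) = 0.57022^(-7.508) = 67.848, so t = 127.848.
T = 100·t = 12785 K → 12800 K to the nearest 100 K.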